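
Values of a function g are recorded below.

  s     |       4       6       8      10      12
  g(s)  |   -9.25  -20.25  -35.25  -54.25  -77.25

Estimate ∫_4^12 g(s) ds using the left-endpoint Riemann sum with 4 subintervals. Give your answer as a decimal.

Δs = 2.
Sum = 2·[(-9.25) + (-20.25) + (-35.25) + (-54.25)] = -238.

-238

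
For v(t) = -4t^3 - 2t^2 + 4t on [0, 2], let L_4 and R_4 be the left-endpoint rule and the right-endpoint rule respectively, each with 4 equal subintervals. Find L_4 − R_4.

L_4 = -6.5.
R_4 = -22.5.
L_4 − R_4 = 16.

16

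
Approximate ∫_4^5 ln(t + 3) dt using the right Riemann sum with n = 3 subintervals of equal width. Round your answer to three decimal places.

2.036

Δt = (5 − 4)/3 = 1/3.
Right endpoints: 13/3, 14/3, 5.
f(13/3) ≈ 1.992, f(14/3) ≈ 2.037, f(5) ≈ 2.079.
Sum = Δt · [f(13/3) + f(14/3) + f(5)].
Sum ≈ 2.036.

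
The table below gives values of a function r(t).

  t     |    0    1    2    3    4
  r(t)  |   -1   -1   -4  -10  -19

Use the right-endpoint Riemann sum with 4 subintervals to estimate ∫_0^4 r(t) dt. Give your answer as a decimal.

-34

Δt = 1.
Sum = 1·[(-1) + (-4) + (-10) + (-19)] = -34.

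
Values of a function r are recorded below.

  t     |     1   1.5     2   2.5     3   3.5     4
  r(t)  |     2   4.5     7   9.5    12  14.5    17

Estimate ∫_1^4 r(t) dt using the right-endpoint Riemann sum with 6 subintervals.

32.25

Δt = 0.5.
Sum = 0.5·[4.5 + 7 + 9.5 + 12 + 14.5 + 17] = 32.25.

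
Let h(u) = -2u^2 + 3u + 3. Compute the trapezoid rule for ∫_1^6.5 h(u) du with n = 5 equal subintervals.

-106.26

Δu = (6.5 − 1)/5 = 1.1.
h(1) = 4, h(2.1) = 0.48, h(3.2) = -7.88, h(4.3) = -21.08, h(5.4) = -39.12, h(6.5) = -62.
T_5 = (Δu/2)·[h(u_0) + 2h(u_1) + ... + 2h(u_{4}) + h(u_5)].
Sum = -106.26.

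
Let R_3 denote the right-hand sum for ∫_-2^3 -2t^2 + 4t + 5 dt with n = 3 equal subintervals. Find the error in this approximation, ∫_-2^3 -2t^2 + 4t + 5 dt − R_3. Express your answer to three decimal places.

Exact integral: ∫_-2^3 f(t) dt ≈ 11.66667.
R_3 ≈ 15.37037.
Error ≈ 11.66667 − 15.37037 ≈ -3.704.

-3.704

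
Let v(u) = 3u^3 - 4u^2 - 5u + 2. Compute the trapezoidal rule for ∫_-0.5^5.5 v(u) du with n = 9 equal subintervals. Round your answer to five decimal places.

409.47222

Δu = (5.5 − (-0.5))/9 = 2/3.
v(-0.5) = 3.125, v(1/6) = 77/72, v(5/6) = -77/24, v(1.5) = -4.375, v(13/6) = 209/72, v(17/6) = 575/24, v(3.5) = 64.125, v(25/6) = 9269/72, v(29/6) = 223.125, v(5.5) = 352.625.
T_9 = (Δu/2)·[v(u_0) + 2v(u_1) + ... + 2v(u_{8}) + v(u_9)].
Sum ≈ 409.47222.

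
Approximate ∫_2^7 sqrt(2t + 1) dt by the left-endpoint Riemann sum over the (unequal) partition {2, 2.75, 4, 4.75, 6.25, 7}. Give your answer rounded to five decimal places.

Subinterval widths: 0.75, 1.25, 0.75, 1.5, 0.75.
Left endpoints: 2, 2.75, 4, 4.75, 6.25.
f(2) ≈ 2.23607, f(2.75) ≈ 2.54951, f(4) ≈ 3.00000, f(4.75) ≈ 3.24037, f(6.25) ≈ 3.67423.
Sum = Σ Δt_i · f(t_i).
Sum ≈ 14.73017.

14.73017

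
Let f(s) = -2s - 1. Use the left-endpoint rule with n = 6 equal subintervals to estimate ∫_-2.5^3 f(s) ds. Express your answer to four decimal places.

-3.2083

Δs = (3 − (-2.5))/6 = 11/12.
Left endpoints: -2.5, -19/12, -2/3, 0.25, 7/6, 25/12.
f(-2.5) = 4, f(-19/12) = 13/6, f(-2/3) = 1/3, f(0.25) = -1.5, f(7/6) = -10/3, f(25/12) = -31/6.
Sum = Δs · [f(-2.5) + f(-19/12) + f(-2/3) + ...].
Sum ≈ -3.2083.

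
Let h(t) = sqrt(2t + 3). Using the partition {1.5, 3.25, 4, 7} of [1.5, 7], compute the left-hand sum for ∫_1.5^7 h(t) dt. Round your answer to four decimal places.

16.5481

Subinterval widths: 1.75, 0.75, 3.
Left endpoints: 1.5, 3.25, 4.
h(1.5) ≈ 2.4495, h(3.25) ≈ 3.0822, h(4) ≈ 3.3166.
Sum = Σ Δt_i · h(t_i).
Sum ≈ 16.5481.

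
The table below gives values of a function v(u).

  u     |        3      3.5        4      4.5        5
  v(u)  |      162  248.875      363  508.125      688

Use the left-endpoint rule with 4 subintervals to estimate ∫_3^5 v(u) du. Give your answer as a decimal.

Δu = 0.5.
Sum = 0.5·[162 + 248.875 + 363 + 508.125] = 641.

641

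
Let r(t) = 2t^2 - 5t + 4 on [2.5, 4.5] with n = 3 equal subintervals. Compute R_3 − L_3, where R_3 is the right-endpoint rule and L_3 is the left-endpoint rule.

12

R_3 ≈ 29.6296296.
L_3 ≈ 17.6296296.
R_3 − L_3 = 12.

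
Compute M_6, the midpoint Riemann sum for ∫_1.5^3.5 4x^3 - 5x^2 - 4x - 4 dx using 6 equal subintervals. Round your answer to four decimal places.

50.7037

Δx = (3.5 − 1.5)/6 = 1/3.
Midpoints: 5/3, 2, 7/3, 8/3, 3, 10/3.
f(5/3) = -163/27, f(2) = 0, f(7/3) = 277/27, f(8/3) = 692/27, f(3) = 47, f(10/3) = 2032/27.
Sum = Δx · [f(5/3) + f(2) + f(7/3) + ...].
Sum ≈ 50.7037.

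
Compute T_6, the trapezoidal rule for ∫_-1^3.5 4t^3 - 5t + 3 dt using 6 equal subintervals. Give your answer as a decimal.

140.765625

Δt = (3.5 − (-1))/6 = 0.75.
f(-1) = 4, f(-0.25) = 4.1875, f(0.5) = 1, f(1.25) = 4.5625, f(2) = 25, f(2.75) = 72.4375, f(3.5) = 157.
T_6 = (Δt/2)·[f(t_0) + 2f(t_1) + ... + 2f(t_{5}) + f(t_6)].
Sum = 140.765625.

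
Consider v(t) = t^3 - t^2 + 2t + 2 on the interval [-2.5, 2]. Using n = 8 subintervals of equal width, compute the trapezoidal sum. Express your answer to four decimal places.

-7.3059

Δt = (2 − (-2.5))/8 = 0.5625.
v(-2.5) = -24.875, v(-1.9375) = -52847/4096, v(-1.375) = -2683/512, v(-0.8125) = -3365/4096, v(-0.25) = 1.421875, v(0.3125) = 10477/4096, v(0.875) = 1871/512, v(1.4375) = 23671/4096, v(2) = 10.
T_8 = (Δt/2)·[v(t_0) + 2v(t_1) + ... + 2v(t_{7}) + v(t_8)].
Sum ≈ -7.3059.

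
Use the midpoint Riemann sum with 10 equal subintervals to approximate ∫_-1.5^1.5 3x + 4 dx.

Δx = (1.5 − (-1.5))/10 = 0.3.
Midpoints: -1.35, -1.05, -0.75, -0.45, -0.15, 0.15, 0.45, 0.75, 1.05, 1.35.
f(-1.35) = -0.05, f(-1.05) = 0.85, f(-0.75) = 1.75, f(-0.45) = 2.65, f(-0.15) = 3.55, f(0.15) = 4.45, f(0.45) = 5.35, f(0.75) = 6.25, f(1.05) = 7.15, f(1.35) = 8.05.
Sum = Δx · [f(-1.35) + f(-1.05) + f(-0.75) + ...].
Sum = 12.

12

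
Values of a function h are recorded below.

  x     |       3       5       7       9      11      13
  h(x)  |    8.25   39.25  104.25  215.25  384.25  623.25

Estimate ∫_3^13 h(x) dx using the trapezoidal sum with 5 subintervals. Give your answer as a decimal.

Δx = 2.
T_5 = (2/2)·[8.25 + 2·39.25 + 2·104.25 + 2·215.25 + 2·384.25 + 623.25] = 2117.5.

2117.5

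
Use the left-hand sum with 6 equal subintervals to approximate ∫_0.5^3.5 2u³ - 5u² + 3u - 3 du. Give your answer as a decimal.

5

Δu = (3.5 − 0.5)/6 = 0.5.
Left endpoints: 0.5, 1, 1.5, 2, 2.5, 3.
f(0.5) = -2.5, f(1) = -3, f(1.5) = -3, f(2) = -1, f(2.5) = 4.5, f(3) = 15.
Sum = Δu · [f(0.5) + f(1) + f(1.5) + ...].
Sum = 5.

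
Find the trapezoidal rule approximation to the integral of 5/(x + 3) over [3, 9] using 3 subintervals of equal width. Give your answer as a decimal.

3.5

Δx = (9 − 3)/3 = 2.
f(3) = 5/6, f(5) = 0.625, f(7) = 0.5, f(9) = 5/12.
T_3 = (Δx/2)·[f(x_0) + 2f(x_1) + 2f(x_2) + f(x_3)].
Sum = 3.5.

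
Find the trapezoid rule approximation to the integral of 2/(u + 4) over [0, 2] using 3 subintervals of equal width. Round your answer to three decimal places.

0.813

Δu = (2 − 0)/3 = 2/3.
f(0) = 0.5, f(2/3) = 3/7, f(4/3) = 0.375, f(2) = 1/3.
T_3 = (Δu/2)·[f(u_0) + 2f(u_1) + 2f(u_2) + f(u_3)].
Sum ≈ 0.813.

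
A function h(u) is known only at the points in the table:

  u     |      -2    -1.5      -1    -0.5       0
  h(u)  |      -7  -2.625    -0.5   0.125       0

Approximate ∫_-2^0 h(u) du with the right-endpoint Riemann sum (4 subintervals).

Δu = 0.5.
Sum = 0.5·[(-2.625) + (-0.5) + 0.125 + 0] = -1.5.

-1.5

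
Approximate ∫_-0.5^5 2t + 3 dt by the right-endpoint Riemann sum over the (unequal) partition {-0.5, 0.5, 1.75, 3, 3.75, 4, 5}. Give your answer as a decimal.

47

Subinterval widths: 1, 1.25, 1.25, 0.75, 0.25, 1.
Right endpoints: 0.5, 1.75, 3, 3.75, 4, 5.
f(0.5) = 4, f(1.75) = 6.5, f(3) = 9, f(3.75) = 10.5, f(4) = 11, f(5) = 13.
Sum = Σ Δt_i · f(t_i).
Sum = 47.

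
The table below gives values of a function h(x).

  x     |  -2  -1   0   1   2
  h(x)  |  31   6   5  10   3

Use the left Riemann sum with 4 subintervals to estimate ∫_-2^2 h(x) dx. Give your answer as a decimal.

52

Δx = 1.
Sum = 1·[31 + 6 + 5 + 10] = 52.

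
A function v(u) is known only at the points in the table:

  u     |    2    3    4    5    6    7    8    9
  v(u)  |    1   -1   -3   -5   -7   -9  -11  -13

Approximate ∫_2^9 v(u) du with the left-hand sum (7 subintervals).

Δu = 1.
Sum = 1·[1 + (-1) + (-3) + (-5) + (-7) + (-9) + (-11)] = -35.

-35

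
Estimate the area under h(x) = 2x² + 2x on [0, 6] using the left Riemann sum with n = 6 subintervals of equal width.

Δx = (6 − 0)/6 = 1.
Left endpoints: 0, 1, 2, 3, 4, 5.
h(0) = 0, h(1) = 4, h(2) = 12, h(3) = 24, h(4) = 40, h(5) = 60.
Sum = Δx · [h(0) + h(1) + h(2) + ...].
Sum = 140.

140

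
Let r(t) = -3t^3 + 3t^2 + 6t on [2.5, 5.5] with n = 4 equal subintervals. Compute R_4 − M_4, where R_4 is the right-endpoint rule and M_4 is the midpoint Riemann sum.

-149.765625

R_4 = -579.375.
M_4 = -429.609375.
R_4 − M_4 = -149.765625.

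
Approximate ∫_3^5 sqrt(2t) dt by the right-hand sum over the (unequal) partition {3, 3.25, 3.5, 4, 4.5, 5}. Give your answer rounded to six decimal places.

5.794168

Subinterval widths: 0.25, 0.25, 0.5, 0.5, 0.5.
Right endpoints: 3.25, 3.5, 4, 4.5, 5.
f(3.25) ≈ 2.549510, f(3.5) ≈ 2.645751, f(4) ≈ 2.828427, f(4.5) ≈ 3.000000, f(5) ≈ 3.162278.
Sum = Σ Δt_i · f(t_i).
Sum ≈ 5.794168.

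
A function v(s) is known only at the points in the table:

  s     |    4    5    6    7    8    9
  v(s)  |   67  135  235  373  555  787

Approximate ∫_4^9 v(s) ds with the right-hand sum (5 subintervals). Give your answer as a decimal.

2085

Δs = 1.
Sum = 1·[135 + 235 + 373 + 555 + 787] = 2085.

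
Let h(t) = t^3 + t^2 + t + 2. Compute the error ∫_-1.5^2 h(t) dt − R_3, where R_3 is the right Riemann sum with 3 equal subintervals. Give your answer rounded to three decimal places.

Exact integral: ∫_-1.5^2 h(t) dt ≈ 14.40104.
R_3 ≈ 25.48843.
Error ≈ 14.40104 − 25.48843 ≈ -11.087.

-11.087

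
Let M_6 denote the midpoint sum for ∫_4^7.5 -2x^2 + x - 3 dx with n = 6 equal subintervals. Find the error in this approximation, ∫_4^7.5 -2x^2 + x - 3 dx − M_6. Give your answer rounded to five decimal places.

-0.19850

Exact integral: ∫_4^7.5 f(x) dx ≈ -228.9583333.
M_6 ≈ -228.7598380.
Error ≈ -228.9583333 − (-228.7598380) ≈ -0.19850.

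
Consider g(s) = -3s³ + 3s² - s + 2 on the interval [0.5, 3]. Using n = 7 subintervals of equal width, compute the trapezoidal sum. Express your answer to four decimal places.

Δs = (3 − 0.5)/7 = 5/14.
g(0.5) = 1.875, g(6/7) = 500/343, g(17/14) = -445/2744, g(11/7) = -1305/343, g(27/14) = -28235/2744, g(16/7) = -7010/343, g(37/14) = -96225/2744, g(3) = -55.
T_7 = (Δs/2)·[g(s_0) + 2g(s_1) + ... + 2g(s_{6}) + g(s_7)].
Sum ≈ -33.8807.

-33.8807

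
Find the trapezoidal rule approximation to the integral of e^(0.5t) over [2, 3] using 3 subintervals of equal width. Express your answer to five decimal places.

3.53497

Δt = (3 − 2)/3 = 1/3.
f(2) ≈ 2.71828, f(7/3) ≈ 3.21127, f(8/3) ≈ 3.79367, f(3) ≈ 4.48169.
T_3 = (Δt/2)·[f(t_0) + 2f(t_1) + 2f(t_2) + f(t_3)].
Sum ≈ 3.53497.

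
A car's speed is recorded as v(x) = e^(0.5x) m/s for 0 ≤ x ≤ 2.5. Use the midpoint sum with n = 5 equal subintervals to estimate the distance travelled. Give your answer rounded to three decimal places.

4.968

Δx = (2.5 − 0)/5 = 0.5.
Midpoints: 0.25, 0.75, 1.25, 1.75, 2.25.
v(0.25) ≈ 1.133, v(0.75) ≈ 1.455, v(1.25) ≈ 1.868, v(1.75) ≈ 2.399, v(2.25) ≈ 3.080.
Sum = Δx · [v(0.25) + v(0.75) + v(1.25) + v(1.75) + v(2.25)].
Sum ≈ 4.968.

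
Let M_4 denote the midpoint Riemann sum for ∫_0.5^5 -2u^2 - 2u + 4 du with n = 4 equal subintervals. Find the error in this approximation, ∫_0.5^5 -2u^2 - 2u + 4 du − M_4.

Exact integral: ∫_0.5^5 f(u) du = -90.
M_4 = -89.05078125.
Error = -90 − (-89.05078125) = -0.94921875.

-0.94921875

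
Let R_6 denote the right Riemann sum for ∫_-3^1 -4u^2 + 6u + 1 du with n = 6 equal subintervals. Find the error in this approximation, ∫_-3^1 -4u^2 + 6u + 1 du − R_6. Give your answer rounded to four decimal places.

Exact integral: ∫_-3^1 f(u) du ≈ -57.333333.
R_6 ≈ -39.851852.
Error ≈ -57.333333 − (-39.851852) ≈ -17.4815.

-17.4815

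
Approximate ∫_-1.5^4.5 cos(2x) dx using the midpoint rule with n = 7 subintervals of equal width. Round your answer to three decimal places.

Δx = (4.5 − (-1.5))/7 = 6/7.
Midpoints: -15/14, -3/14, 9/14, 1.5, 33/14, 45/14, 57/14.
f(-15/14) ≈ -0.541, f(-3/14) ≈ 0.910, f(9/14) ≈ 0.281, f(1.5) ≈ -0.990, f(33/14) ≈ 0.002, f(45/14) ≈ 0.989, f(57/14) ≈ -0.285.
Sum = Δx · [f(-15/14) + f(-3/14) + f(9/14) + ...].
Sum ≈ 0.314.

0.314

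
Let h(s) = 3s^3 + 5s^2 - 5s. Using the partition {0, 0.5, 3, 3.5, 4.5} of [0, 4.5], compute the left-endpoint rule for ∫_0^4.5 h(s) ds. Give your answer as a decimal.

Subinterval widths: 0.5, 2.5, 0.5, 1.
Left endpoints: 0, 0.5, 3, 3.5.
h(0) = 0, h(0.5) = -0.875, h(3) = 111, h(3.5) = 172.375.
Sum = Σ Δs_i · h(s_i).
Sum = 225.6875.

225.6875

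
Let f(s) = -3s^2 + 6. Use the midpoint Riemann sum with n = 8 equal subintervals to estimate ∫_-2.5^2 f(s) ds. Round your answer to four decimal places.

Δs = (2 − (-2.5))/8 = 0.5625.
Midpoints: -2.21875, -1.65625, -1.09375, -0.53125, 0.03125, 0.59375, 1.15625, 1.71875.
f(-2.21875) = -8979/1024, f(-1.65625) = -2283/1024, f(-1.09375) = 2469/1024, f(-0.53125) = 5277/1024, f(0.03125) = 6141/1024, f(0.59375) = 5061/1024, f(1.15625) = 2037/1024, f(1.71875) = -2931/1024.
Sum = Δs · [f(-2.21875) + f(-1.65625) + f(-1.09375) + ...].
Sum ≈ 3.7310.

3.7310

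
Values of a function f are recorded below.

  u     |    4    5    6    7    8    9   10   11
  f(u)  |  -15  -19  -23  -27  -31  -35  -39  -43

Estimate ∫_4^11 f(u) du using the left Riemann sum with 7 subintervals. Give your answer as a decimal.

Δu = 1.
Sum = 1·[(-15) + (-19) + (-23) + (-27) + (-31) + (-35) + (-39)] = -189.

-189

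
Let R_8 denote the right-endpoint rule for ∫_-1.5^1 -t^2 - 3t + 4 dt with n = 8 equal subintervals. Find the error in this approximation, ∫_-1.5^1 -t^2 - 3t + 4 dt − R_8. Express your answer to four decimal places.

1.0173

Exact integral: ∫_-1.5^1 f(t) dt ≈ 10.416667.
R_8 ≈ 9.399414.
Error ≈ 10.416667 − 9.399414 ≈ 1.0173.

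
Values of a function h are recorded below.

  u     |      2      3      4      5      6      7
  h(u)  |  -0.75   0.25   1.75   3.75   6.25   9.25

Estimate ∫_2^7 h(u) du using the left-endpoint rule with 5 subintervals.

Δu = 1.
Sum = 1·[(-0.75) + 0.25 + 1.75 + 3.75 + 6.25] = 11.25.

11.25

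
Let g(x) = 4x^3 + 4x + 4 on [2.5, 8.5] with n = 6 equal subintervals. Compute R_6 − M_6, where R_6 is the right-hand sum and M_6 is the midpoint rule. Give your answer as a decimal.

1308

R_6 = 6612.
M_6 = 5304.
R_6 − M_6 = 1308.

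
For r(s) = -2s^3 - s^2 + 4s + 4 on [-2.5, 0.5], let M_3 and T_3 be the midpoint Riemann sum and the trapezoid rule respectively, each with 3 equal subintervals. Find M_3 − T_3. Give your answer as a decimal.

-3.75

M_3 = 13.
T_3 = 16.75.
M_3 − T_3 = -3.75.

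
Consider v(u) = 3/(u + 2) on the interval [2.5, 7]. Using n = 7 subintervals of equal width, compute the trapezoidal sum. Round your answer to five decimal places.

2.08326

Δu = (7 − 2.5)/7 = 9/14.
v(2.5) = 2/3, v(22/7) = 7/12, v(53/14) = 14/27, v(31/7) = 7/15, v(71/14) = 14/33, v(40/7) = 7/18, v(89/14) = 14/39, v(7) = 1/3.
T_7 = (Δu/2)·[v(u_0) + 2v(u_1) + ... + 2v(u_{6}) + v(u_7)].
Sum ≈ 2.08326.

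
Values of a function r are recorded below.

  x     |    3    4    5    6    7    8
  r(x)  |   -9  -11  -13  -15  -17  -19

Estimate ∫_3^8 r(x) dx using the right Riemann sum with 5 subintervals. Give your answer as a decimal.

Δx = 1.
Sum = 1·[(-11) + (-13) + (-15) + (-17) + (-19)] = -75.

-75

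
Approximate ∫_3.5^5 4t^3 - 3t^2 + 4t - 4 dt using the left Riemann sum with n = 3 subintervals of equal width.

Δt = (5 − 3.5)/3 = 0.5.
Left endpoints: 3.5, 4, 4.5.
f(3.5) = 144.75, f(4) = 220, f(4.5) = 317.75.
Sum = Δt · [f(3.5) + f(4) + f(4.5)].
Sum = 341.25.

341.25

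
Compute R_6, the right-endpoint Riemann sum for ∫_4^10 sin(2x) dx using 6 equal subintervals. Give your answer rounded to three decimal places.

Δx = (10 − 4)/6 = 1.
Right endpoints: 5, 6, 7, 8, 9, 10.
f(5) ≈ -0.544, f(6) ≈ -0.537, f(7) ≈ 0.991, f(8) ≈ -0.288, f(9) ≈ -0.751, f(10) ≈ 0.913.
Sum = Δx · [f(5) + f(6) + f(7) + ...].
Sum ≈ -0.216.

-0.216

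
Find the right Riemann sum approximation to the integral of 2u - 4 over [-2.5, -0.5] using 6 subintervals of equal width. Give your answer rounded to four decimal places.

Δu = (-0.5 − (-2.5))/6 = 1/3.
Right endpoints: -13/6, -11/6, -1.5, -7/6, -5/6, -0.5.
f(-13/6) = -25/3, f(-11/6) = -23/3, f(-1.5) = -7, f(-7/6) = -19/3, f(-5/6) = -17/3, f(-0.5) = -5.
Sum = Δu · [f(-13/6) + f(-11/6) + f(-1.5) + ...].
Sum ≈ -13.3333.

-13.3333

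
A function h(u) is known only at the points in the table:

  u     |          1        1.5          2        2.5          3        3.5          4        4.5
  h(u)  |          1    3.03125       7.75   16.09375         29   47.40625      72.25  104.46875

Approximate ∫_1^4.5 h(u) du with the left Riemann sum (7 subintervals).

Δu = 0.5.
Sum = 0.5·[1 + 3.03125 + 7.75 + 16.09375 + 29 + 47.40625 + 72.25] = 88.265625.

88.265625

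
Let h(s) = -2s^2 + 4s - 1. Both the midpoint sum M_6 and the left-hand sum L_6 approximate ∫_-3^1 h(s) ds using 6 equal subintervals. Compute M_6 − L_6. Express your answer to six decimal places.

11.555556

M_6 ≈ -38.37037037.
L_6 ≈ -49.92592593.
M_6 − L_6 ≈ 11.555556.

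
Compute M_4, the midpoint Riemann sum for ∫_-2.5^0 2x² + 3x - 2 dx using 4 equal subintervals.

Δx = (0 − (-2.5))/4 = 0.625.
Midpoints: -2.1875, -1.5625, -0.9375, -0.3125.
f(-2.1875) = 1.0078125, f(-1.5625) = -1.8046875, f(-0.9375) = -3.0546875, f(-0.3125) = -2.7421875.
Sum = Δx · [f(-2.1875) + f(-1.5625) + f(-0.9375) + f(-0.3125)].
Sum = -4.12109375.

-4.12109375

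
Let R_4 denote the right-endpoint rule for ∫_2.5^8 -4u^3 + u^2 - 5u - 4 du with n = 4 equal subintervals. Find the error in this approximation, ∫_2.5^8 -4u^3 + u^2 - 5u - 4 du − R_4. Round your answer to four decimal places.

1451.6849

Exact integral: ∫_2.5^8 f(u) du ≈ -4057.854167.
R_4 = -5509.5390625.
Error ≈ -4057.854167 − (-5509.5390625) ≈ 1451.6849.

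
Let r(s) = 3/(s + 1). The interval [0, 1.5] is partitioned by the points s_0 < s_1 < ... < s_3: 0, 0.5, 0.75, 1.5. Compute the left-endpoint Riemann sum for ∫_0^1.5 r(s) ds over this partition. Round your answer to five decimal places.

3.28571

Subinterval widths: 0.5, 0.25, 0.75.
Left endpoints: 0, 0.5, 0.75.
r(0) = 3, r(0.5) = 2, r(0.75) = 12/7.
Sum = Σ Δs_i · r(s_i).
Sum ≈ 3.28571.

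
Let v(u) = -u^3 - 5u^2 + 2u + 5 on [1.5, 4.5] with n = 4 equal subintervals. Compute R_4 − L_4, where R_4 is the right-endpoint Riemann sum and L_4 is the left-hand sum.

-128.8125

R_4 = -282.84375.
L_4 = -154.03125.
R_4 − L_4 = -128.8125.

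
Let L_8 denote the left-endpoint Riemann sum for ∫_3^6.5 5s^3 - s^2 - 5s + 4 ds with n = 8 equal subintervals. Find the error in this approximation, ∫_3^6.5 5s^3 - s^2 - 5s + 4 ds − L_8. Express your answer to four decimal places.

251.8946

Exact integral: ∫_3^6.5 f(s) ds ≈ 1978.411458.
L_8 ≈ 1726.516846.
Error ≈ 1978.411458 − 1726.516846 ≈ 251.8946.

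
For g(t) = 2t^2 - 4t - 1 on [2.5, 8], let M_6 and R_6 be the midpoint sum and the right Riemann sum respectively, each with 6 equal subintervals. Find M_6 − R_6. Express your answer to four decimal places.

M_6 ≈ 209.146412.
R_6 ≈ 254.311343.
M_6 − R_6 ≈ -45.1649.

-45.1649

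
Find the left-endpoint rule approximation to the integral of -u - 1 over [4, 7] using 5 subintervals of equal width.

Δu = (7 − 4)/5 = 0.6.
Left endpoints: 4, 4.6, 5.2, 5.8, 6.4.
f(4) = -5, f(4.6) = -5.6, f(5.2) = -6.2, f(5.8) = -6.8, f(6.4) = -7.4.
Sum = Δu · [f(4) + f(4.6) + f(5.2) + f(5.8) + f(6.4)].
Sum = -18.6.

-18.6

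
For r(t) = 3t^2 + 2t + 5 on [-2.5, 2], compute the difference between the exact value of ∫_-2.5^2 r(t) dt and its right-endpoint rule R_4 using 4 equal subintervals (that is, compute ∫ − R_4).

Exact integral: ∫_-2.5^2 r(t) dt = 43.875.
R_4 = 47.98828125.
Error = 43.875 − 47.98828125 = -4.11328125.

-4.11328125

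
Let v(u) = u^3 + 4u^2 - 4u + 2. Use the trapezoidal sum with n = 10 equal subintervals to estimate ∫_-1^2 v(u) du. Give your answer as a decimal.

Δu = (2 − (-1))/10 = 0.3.
v(-1) = 9, v(-0.7) = 6.417, v(-0.4) = 4.176, v(-0.1) = 2.439, v(0.2) = 1.368, v(0.5) = 1.125, v(0.8) = 1.872, v(1.1) = 3.771, v(1.4) = 6.984, v(1.7) = 11.673, v(2) = 18.
T_10 = (Δu/2)·[v(u_0) + 2v(u_1) + ... + 2v(u_{9}) + v(u_10)].
Sum = 15.9975.

15.9975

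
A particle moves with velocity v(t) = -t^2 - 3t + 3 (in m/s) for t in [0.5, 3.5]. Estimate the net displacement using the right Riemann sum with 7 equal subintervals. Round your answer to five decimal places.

-27.84184

Δt = (3.5 − 0.5)/7 = 3/7.
Right endpoints: 13/14, 19/14, 25/14, 31/14, 37/14, 43/14, 3.5.
v(13/14) = -127/196, v(19/14) = -571/196, v(25/14) = -1087/196, v(31/14) = -1675/196, v(37/14) = -2335/196, v(43/14) = -3067/196, v(3.5) = -19.75.
Sum = Δt · [v(13/14) + v(19/14) + v(25/14) + ...].
Sum ≈ -27.84184.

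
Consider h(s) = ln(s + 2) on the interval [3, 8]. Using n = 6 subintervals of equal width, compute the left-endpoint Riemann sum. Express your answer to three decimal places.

9.684

Δs = (8 − 3)/6 = 5/6.
Left endpoints: 3, 23/6, 14/3, 5.5, 19/3, 43/6.
h(3) ≈ 1.609, h(23/6) ≈ 1.764, h(14/3) ≈ 1.897, h(5.5) ≈ 2.015, h(19/3) ≈ 2.120, h(43/6) ≈ 2.216.
Sum = Δs · [h(3) + h(23/6) + h(14/3) + ...].
Sum ≈ 9.684.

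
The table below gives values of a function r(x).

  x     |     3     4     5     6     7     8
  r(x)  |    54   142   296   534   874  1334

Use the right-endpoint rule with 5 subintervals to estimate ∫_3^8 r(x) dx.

3180

Δx = 1.
Sum = 1·[142 + 296 + 534 + 874 + 1334] = 3180.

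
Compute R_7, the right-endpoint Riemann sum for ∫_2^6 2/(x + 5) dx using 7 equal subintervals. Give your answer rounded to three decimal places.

0.875

Δx = (6 − 2)/7 = 4/7.
Right endpoints: 18/7, 22/7, 26/7, 30/7, 34/7, 38/7, 6.
f(18/7) = 14/53, f(22/7) = 14/57, f(26/7) = 14/61, f(30/7) = 14/65, f(34/7) = 14/69, f(38/7) = 14/73, f(6) = 2/11.
Sum = Δx · [f(18/7) + f(22/7) + f(26/7) + ...].
Sum ≈ 0.875.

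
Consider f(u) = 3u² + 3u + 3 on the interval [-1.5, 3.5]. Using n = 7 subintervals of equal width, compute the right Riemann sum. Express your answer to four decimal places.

Δu = (3.5 − (-1.5))/7 = 5/7.
Right endpoints: -11/14, -1/14, 9/14, 19/14, 29/14, 39/14, 3.5.
f(-11/14) = 489/196, f(-1/14) = 549/196, f(9/14) = 1209/196, f(19/14) = 2469/196, f(29/14) = 4329/196, f(39/14) = 6789/196, f(3.5) = 50.25.
Sum = Δu · [f(-11/14) + f(-1/14) + f(9/14) + ...].
Sum ≈ 93.5969.

93.5969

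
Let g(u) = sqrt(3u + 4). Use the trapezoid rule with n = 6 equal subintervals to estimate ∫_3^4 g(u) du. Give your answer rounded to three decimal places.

3.806

Δu = (4 − 3)/6 = 1/6.
g(3) ≈ 3.606, g(19/6) ≈ 3.674, g(10/3) ≈ 3.742, g(3.5) ≈ 3.808, g(11/3) ≈ 3.873, g(23/6) ≈ 3.937, g(4) ≈ 4.000.
T_6 = (Δu/2)·[g(u_0) + 2g(u_1) + ... + 2g(u_{5}) + g(u_6)].
Sum ≈ 3.806.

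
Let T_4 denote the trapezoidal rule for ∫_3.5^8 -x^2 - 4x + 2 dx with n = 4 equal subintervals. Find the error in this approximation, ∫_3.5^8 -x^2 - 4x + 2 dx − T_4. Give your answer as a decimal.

0.94921875

Exact integral: ∫_3.5^8 f(x) dx = -250.875.
T_4 = -251.82421875.
Error = -250.875 − (-251.82421875) = 0.94921875.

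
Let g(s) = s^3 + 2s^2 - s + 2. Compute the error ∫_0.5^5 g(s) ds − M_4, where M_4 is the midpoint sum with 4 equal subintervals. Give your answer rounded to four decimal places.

4.8647

Exact integral: ∫_0.5^5 g(s) ds = 236.109375.
M_4 ≈ 231.244629.
Error ≈ 236.109375 − 231.244629 ≈ 4.8647.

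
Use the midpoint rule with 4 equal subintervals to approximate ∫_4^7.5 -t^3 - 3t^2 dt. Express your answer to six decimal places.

-1080.368652

Δt = (7.5 − 4)/4 = 0.875.
Midpoints: 4.4375, 5.3125, 6.1875, 7.0625.
f(4.4375) = -599879/4096, f(5.3125) = -960925/4096, f(6.1875) = -1440747/4096, f(7.0625) = -2055809/4096.
Sum = Δt · [f(4.4375) + f(5.3125) + f(6.1875) + f(7.0625)].
Sum ≈ -1080.368652.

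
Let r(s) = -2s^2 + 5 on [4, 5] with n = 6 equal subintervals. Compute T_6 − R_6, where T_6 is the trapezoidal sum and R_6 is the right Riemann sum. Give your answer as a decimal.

T_6 ≈ -35.675926.
R_6 ≈ -37.175926.
T_6 − R_6 = 1.5.

1.5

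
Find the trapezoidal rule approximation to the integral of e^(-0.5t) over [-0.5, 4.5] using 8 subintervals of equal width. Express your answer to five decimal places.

Δt = (4.5 − (-0.5))/8 = 0.625.
f(-0.5) ≈ 1.28403, f(0.125) ≈ 0.93941, f(0.75) ≈ 0.68729, f(1.375) ≈ 0.50283, f(2) ≈ 0.36788, f(2.625) ≈ 0.26915, f(3.25) ≈ 0.19691, f(3.875) ≈ 0.14406, f(4.5) ≈ 0.10540.
T_8 = (Δt/2)·[f(t_0) + 2f(t_1) + ... + 2f(t_{7}) + f(t_8)].
Sum ≈ 2.37640.

2.37640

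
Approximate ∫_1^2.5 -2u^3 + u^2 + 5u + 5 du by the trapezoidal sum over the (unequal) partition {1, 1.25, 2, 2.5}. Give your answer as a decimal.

5.578125

Subinterval widths: 0.25, 0.75, 0.5.
f(1) = 9, f(1.25) = 8.90625, f(2) = 3, f(2.5) = -7.5.
On each subinterval the trapezoid contributes (Δu_i/2)·[f(u_{i-1}) + f(u_i)].
Sum = 5.578125.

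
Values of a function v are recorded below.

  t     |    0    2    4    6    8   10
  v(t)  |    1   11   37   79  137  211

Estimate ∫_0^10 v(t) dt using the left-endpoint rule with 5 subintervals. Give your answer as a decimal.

530

Δt = 2.
Sum = 2·[1 + 11 + 37 + 79 + 137] = 530.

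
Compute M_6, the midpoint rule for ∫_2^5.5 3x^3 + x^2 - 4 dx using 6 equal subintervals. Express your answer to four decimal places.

709.6397

Δx = (5.5 − 2)/6 = 7/12.
Midpoints: 55/24, 2.875, 83/24, 97/24, 4.625, 125/24.
f(55/24) = 19127/512, f(2.875) = 38685/512, f(83/24) = 608467/4608, f(97/24) = 323171/1536, f(4.625) = 160863/512, f(125/24) = 2059693/4608.
Sum = Δx · [f(55/24) + f(2.875) + f(83/24) + ...].
Sum ≈ 709.6397.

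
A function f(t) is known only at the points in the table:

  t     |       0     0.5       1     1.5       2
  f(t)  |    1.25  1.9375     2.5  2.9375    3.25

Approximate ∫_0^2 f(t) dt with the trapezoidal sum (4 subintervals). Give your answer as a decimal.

4.8125

Δt = 0.5.
T_4 = (0.5/2)·[1.25 + 2·1.9375 + 2·2.5 + 2·2.9375 + 3.25] = 4.8125.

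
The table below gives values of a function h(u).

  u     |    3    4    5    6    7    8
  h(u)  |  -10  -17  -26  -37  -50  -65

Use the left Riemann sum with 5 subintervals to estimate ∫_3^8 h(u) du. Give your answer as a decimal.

-140

Δu = 1.
Sum = 1·[(-10) + (-17) + (-26) + (-37) + (-50)] = -140.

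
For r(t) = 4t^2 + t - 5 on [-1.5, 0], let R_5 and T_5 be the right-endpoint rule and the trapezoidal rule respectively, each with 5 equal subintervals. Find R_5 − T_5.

-1.125

R_5 = -5.16.
T_5 = -4.035.
R_5 − T_5 = -1.125.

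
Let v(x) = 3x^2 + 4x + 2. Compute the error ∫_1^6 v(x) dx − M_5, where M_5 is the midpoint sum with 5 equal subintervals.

1.25

Exact integral: ∫_1^6 v(x) dx = 295.
M_5 = 293.75.
Error = 295 − 293.75 = 1.25.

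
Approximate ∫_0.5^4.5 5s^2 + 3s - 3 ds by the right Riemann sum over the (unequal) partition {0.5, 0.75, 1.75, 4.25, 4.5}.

Subinterval widths: 0.25, 1, 2.5, 0.25.
Right endpoints: 0.75, 1.75, 4.25, 4.5.
f(0.75) = 2.0625, f(1.75) = 17.5625, f(4.25) = 100.0625, f(4.5) = 111.75.
Sum = Σ Δs_i · f(s_i).
Sum = 296.171875.

296.171875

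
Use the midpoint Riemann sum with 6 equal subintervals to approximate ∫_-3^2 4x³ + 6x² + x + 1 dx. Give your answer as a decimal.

Δx = (2 − (-3))/6 = 5/6.
Midpoints: -31/12, -1.75, -11/12, -1/12, 0.75, 19/12.
f(-31/12) = -13177/432, f(-1.75) = -3.8125, f(-11/12) = 883/432, f(-1/12) = 413/432, f(0.75) = 6.8125, f(19/12) = 14473/432.
Sum = Δx · [f(-31/12) + f(-1.75) + f(-11/12) + ...].
Sum = 7.5.

7.5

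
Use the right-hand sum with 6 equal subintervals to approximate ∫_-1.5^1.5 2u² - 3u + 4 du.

14.5

Δu = (1.5 − (-1.5))/6 = 0.5.
Right endpoints: -1, -0.5, 0, 0.5, 1, 1.5.
f(-1) = 9, f(-0.5) = 6, f(0) = 4, f(0.5) = 3, f(1) = 3, f(1.5) = 4.
Sum = Δu · [f(-1) + f(-0.5) + f(0) + ...].
Sum = 14.5.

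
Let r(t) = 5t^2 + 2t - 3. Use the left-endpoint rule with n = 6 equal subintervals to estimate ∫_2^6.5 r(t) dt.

Δt = (6.5 − 2)/6 = 0.75.
Left endpoints: 2, 2.75, 3.5, 4.25, 5, 5.75.
r(2) = 21, r(2.75) = 40.3125, r(3.5) = 65.25, r(4.25) = 95.8125, r(5) = 132, r(5.75) = 173.8125.
Sum = Δt · [r(2) + r(2.75) + r(3.5) + ...].
Sum = 396.140625.

396.140625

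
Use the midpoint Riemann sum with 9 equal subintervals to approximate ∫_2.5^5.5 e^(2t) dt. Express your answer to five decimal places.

Δt = (5.5 − 2.5)/9 = 1/3.
Midpoints: 8/3, 3, 10/3, 11/3, 4, 13/3, 14/3, 5, 16/3.
f(8/3) ≈ 207.12725, f(3) ≈ 403.42879, f(10/3) ≈ 785.77199, f(11/3) ≈ 1530.47486, f(4) ≈ 2980.95799, f(13/3) ≈ 5806.11335, f(14/3) ≈ 11308.76461, f(5) ≈ 22026.46579, f(16/3) ≈ 42901.69723.
Sum = Δt · [f(8/3) + f(3) + f(10/3) + ...].
Sum ≈ 29316.93396.

29316.93396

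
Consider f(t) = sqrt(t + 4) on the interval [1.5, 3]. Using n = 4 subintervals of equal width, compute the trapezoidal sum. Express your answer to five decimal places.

3.74746

Δt = (3 − 1.5)/4 = 0.375.
f(1.5) ≈ 2.34521, f(1.875) ≈ 2.42384, f(2.25) ≈ 2.50000, f(2.625) ≈ 2.57391, f(3) ≈ 2.64575.
T_4 = (Δt/2)·[f(t_0) + 2f(t_1) + 2f(t_2) + 2f(t_3) + f(t_4)].
Sum ≈ 3.74746.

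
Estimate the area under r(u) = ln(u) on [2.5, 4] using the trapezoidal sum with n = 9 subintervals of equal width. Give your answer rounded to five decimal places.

Δu = (4 − 2.5)/9 = 1/6.
r(2.5) ≈ 0.91629, r(8/3) ≈ 0.98083, r(17/6) ≈ 1.04145, r(3) ≈ 1.09861, r(19/6) ≈ 1.15268, r(10/3) ≈ 1.20397, r(3.5) ≈ 1.25276, r(11/3) ≈ 1.29928, r(23/6) ≈ 1.34373, r(4) ≈ 1.38629.
T_9 = (Δu/2)·[r(u_0) + 2r(u_1) + ... + 2r(u_{8}) + r(u_9)].
Sum ≈ 1.75410.

1.75410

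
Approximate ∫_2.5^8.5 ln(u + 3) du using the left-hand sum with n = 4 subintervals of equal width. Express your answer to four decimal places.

12.1400

Δu = (8.5 − 2.5)/4 = 1.5.
Left endpoints: 2.5, 4, 5.5, 7.
f(2.5) ≈ 1.7047, f(4) ≈ 1.9459, f(5.5) ≈ 2.1401, f(7) ≈ 2.3026.
Sum = Δu · [f(2.5) + f(4) + f(5.5) + f(7)].
Sum ≈ 12.1400.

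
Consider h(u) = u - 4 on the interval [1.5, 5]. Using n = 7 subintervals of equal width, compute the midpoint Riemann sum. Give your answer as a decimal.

Δu = (5 − 1.5)/7 = 0.5.
Midpoints: 1.75, 2.25, 2.75, 3.25, 3.75, 4.25, 4.75.
h(1.75) = -2.25, h(2.25) = -1.75, h(2.75) = -1.25, h(3.25) = -0.75, h(3.75) = -0.25, h(4.25) = 0.25, h(4.75) = 0.75.
Sum = Δu · [h(1.75) + h(2.25) + h(2.75) + ...].
Sum = -2.625.

-2.625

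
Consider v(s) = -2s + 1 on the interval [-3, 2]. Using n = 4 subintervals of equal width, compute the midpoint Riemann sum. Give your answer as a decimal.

Δs = (2 − (-3))/4 = 1.25.
Midpoints: -2.375, -1.125, 0.125, 1.375.
v(-2.375) = 5.75, v(-1.125) = 3.25, v(0.125) = 0.75, v(1.375) = -1.75.
Sum = Δs · [v(-2.375) + v(-1.125) + v(0.125) + v(1.375)].
Sum = 10.

10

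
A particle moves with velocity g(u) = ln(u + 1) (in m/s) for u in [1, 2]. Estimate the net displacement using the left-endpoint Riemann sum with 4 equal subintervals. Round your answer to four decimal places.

Δu = (2 − 1)/4 = 0.25.
Left endpoints: 1, 1.25, 1.5, 1.75.
g(1) ≈ 0.6931, g(1.25) ≈ 0.8109, g(1.5) ≈ 0.9163, g(1.75) ≈ 1.0116.
Sum = Δu · [g(1) + g(1.25) + g(1.5) + g(1.75)].
Sum ≈ 0.8580.

0.8580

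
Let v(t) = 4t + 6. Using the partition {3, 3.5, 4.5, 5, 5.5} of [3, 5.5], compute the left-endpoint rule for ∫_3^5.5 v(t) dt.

54

Subinterval widths: 0.5, 1, 0.5, 0.5.
Left endpoints: 3, 3.5, 4.5, 5.
v(3) = 18, v(3.5) = 20, v(4.5) = 24, v(5) = 26.
Sum = Σ Δt_i · v(t_i).
Sum = 54.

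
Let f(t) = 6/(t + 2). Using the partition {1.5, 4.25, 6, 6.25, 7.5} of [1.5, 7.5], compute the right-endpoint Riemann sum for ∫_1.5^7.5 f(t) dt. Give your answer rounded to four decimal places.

4.9238

Subinterval widths: 2.75, 1.75, 0.25, 1.25.
Right endpoints: 4.25, 6, 6.25, 7.5.
f(4.25) = 0.96, f(6) = 0.75, f(6.25) = 8/11, f(7.5) = 12/19.
Sum = Σ Δt_i · f(t_i).
Sum ≈ 4.9238.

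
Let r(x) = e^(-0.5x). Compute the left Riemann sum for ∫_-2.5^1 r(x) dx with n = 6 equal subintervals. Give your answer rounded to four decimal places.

6.6496

Δx = (1 − (-2.5))/6 = 7/12.
Left endpoints: -2.5, -23/12, -4/3, -0.75, -1/6, 5/12.
r(-2.5) ≈ 3.4903, r(-23/12) ≈ 2.6073, r(-4/3) ≈ 1.9477, r(-0.75) ≈ 1.4550, r(-1/6) ≈ 1.0869, r(5/12) ≈ 0.8119.
Sum = Δx · [r(-2.5) + r(-23/12) + r(-4/3) + ...].
Sum ≈ 6.6496.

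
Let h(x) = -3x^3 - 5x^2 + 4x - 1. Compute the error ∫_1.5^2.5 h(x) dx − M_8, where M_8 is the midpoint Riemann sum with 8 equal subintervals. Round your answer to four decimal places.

Exact integral: ∫_1.5^2.5 h(x) dx ≈ -38.916667.
M_8 = -38.88671875.
Error ≈ -38.916667 − (-38.88671875) ≈ -0.0299.

-0.0299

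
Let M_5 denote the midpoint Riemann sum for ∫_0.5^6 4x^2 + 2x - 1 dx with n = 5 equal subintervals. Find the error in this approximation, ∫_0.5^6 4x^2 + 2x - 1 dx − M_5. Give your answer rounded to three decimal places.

2.218

Exact integral: ∫_0.5^6 f(x) dx ≈ 318.08333.
M_5 = 315.865.
Error ≈ 318.08333 − 315.865 ≈ 2.218.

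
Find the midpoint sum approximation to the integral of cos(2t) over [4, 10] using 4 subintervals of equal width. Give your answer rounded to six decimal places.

Δt = (10 − 4)/4 = 1.5.
Midpoints: 4.75, 6.25, 7.75, 9.25.
f(4.75) ≈ -0.997172, f(6.25) ≈ 0.997798, f(7.75) ≈ -0.978453, f(9.25) ≈ 0.939525.
Sum = Δt · [f(4.75) + f(6.25) + f(7.75) + f(9.25)].
Sum ≈ -0.057454.

-0.057454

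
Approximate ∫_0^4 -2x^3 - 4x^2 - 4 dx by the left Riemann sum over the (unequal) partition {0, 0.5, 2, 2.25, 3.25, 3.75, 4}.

Subinterval widths: 0.5, 1.5, 0.25, 1, 0.5, 0.25.
Left endpoints: 0, 0.5, 2, 2.25, 3.25, 3.75.
f(0) = -4, f(0.5) = -5.25, f(2) = -36, f(2.25) = -47.03125, f(3.25) = -114.90625, f(3.75) = -165.71875.
Sum = Σ Δx_i · f(x_i).
Sum = -164.7890625.

-164.7890625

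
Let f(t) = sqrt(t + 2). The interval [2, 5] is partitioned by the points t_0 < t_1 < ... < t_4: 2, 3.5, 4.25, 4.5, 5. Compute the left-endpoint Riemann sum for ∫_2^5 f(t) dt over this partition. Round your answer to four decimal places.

6.6587

Subinterval widths: 1.5, 0.75, 0.25, 0.5.
Left endpoints: 2, 3.5, 4.25, 4.5.
f(2) ≈ 2.0000, f(3.5) ≈ 2.3452, f(4.25) ≈ 2.5000, f(4.5) ≈ 2.5495.
Sum = Σ Δt_i · f(t_i).
Sum ≈ 6.6587.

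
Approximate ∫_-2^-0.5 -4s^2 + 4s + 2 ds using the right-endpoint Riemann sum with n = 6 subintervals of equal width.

Δs = (-0.5 − (-2))/6 = 0.25.
Right endpoints: -1.75, -1.5, -1.25, -1, -0.75, -0.5.
f(-1.75) = -17.25, f(-1.5) = -13, f(-1.25) = -9.25, f(-1) = -6, f(-0.75) = -3.25, f(-0.5) = -1.
Sum = Δs · [f(-1.75) + f(-1.5) + f(-1.25) + ...].
Sum = -12.4375.

-12.4375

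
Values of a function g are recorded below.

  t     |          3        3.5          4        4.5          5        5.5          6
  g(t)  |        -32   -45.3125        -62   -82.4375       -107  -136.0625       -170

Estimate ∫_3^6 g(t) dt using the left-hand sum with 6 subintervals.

Δt = 0.5.
Sum = 0.5·[(-32) + (-45.3125) + (-62) + (-82.4375) + (-107) + (-136.0625)] = -232.40625.

-232.40625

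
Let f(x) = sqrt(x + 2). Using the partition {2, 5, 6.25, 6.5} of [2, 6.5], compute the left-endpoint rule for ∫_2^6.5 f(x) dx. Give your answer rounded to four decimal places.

10.0253

Subinterval widths: 3, 1.25, 0.25.
Left endpoints: 2, 5, 6.25.
f(2) ≈ 2.0000, f(5) ≈ 2.6458, f(6.25) ≈ 2.8723.
Sum = Σ Δx_i · f(x_i).
Sum ≈ 10.0253.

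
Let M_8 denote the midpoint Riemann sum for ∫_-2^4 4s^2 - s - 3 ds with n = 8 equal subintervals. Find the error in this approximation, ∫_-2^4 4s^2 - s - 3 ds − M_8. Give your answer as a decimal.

Exact integral: ∫_-2^4 f(s) ds = 72.
M_8 = 70.875.
Error = 72 − 70.875 = 1.125.

1.125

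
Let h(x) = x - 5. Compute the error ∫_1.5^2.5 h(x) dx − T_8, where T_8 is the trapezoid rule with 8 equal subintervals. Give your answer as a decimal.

Exact integral: ∫_1.5^2.5 h(x) dx = -3.
T_8 = -3.
Error = -3 − (-3) = 0.

0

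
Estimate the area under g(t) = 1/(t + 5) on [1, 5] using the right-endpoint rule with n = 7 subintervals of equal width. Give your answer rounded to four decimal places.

0.4923

Δt = (5 − 1)/7 = 4/7.
Right endpoints: 11/7, 15/7, 19/7, 23/7, 27/7, 31/7, 5.
g(11/7) = 7/46, g(15/7) = 0.14, g(19/7) = 7/54, g(23/7) = 7/58, g(27/7) = 7/62, g(31/7) = 7/66, g(5) = 0.1.
Sum = Δt · [g(11/7) + g(15/7) + g(19/7) + ...].
Sum ≈ 0.4923.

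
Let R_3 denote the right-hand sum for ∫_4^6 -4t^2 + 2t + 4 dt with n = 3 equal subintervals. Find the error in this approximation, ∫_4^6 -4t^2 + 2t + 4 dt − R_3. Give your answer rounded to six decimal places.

Exact integral: ∫_4^6 f(t) dt ≈ -174.66666667.
R_3 ≈ -200.59259259.
Error ≈ -174.66666667 − (-200.59259259) ≈ 25.925926.

25.925926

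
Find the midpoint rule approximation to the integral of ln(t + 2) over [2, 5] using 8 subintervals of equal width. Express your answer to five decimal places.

5.07682

Δt = (5 − 2)/8 = 0.375.
Midpoints: 2.1875, 2.5625, 2.9375, 3.3125, 3.6875, 4.0625, 4.4375, 4.8125.
f(2.1875) ≈ 1.43210, f(2.5625) ≈ 1.51787, f(2.9375) ≈ 1.59686, f(3.3125) ≈ 1.67006, f(3.6875) ≈ 1.73827, f(4.0625) ≈ 1.80212, f(4.4375) ≈ 1.86214, f(4.8125) ≈ 1.91876.
Sum = Δt · [f(2.1875) + f(2.5625) + f(2.9375) + ...].
Sum ≈ 5.07682.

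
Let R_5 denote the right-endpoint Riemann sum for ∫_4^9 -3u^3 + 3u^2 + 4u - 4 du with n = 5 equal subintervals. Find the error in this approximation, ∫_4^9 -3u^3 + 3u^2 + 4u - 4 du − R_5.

936.25

Exact integral: ∫_4^9 f(u) du = -3953.75.
R_5 = -4890.
Error = -3953.75 − (-4890) = 936.25.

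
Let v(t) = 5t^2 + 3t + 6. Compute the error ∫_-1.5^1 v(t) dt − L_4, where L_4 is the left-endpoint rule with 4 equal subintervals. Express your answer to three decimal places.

-0.423

Exact integral: ∫_-1.5^1 v(t) dt ≈ 20.41667.
L_4 = 20.83984375.
Error ≈ 20.41667 − 20.83984375 ≈ -0.423.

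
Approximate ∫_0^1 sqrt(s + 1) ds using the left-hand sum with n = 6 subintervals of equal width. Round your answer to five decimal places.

1.18409

Δs = (1 − 0)/6 = 1/6.
Left endpoints: 0, 1/6, 1/3, 0.5, 2/3, 5/6.
f(0) ≈ 1.00000, f(1/6) ≈ 1.08012, f(1/3) ≈ 1.15470, f(0.5) ≈ 1.22474, f(2/3) ≈ 1.29099, f(5/6) ≈ 1.35401.
Sum = Δs · [f(0) + f(1/6) + f(1/3) + ...].
Sum ≈ 1.18409.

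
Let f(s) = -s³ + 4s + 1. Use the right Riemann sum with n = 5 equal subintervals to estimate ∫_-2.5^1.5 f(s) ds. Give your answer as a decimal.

3.94

Δs = (1.5 − (-2.5))/5 = 0.8.
Right endpoints: -1.7, -0.9, -0.1, 0.7, 1.5.
f(-1.7) = -0.887, f(-0.9) = -1.871, f(-0.1) = 0.601, f(0.7) = 3.457, f(1.5) = 3.625.
Sum = Δs · [f(-1.7) + f(-0.9) + f(-0.1) + f(0.7) + f(1.5)].
Sum = 3.94.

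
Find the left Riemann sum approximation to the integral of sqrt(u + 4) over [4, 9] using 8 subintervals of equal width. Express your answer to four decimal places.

Δu = (9 − 4)/8 = 0.625.
Left endpoints: 4, 4.625, 5.25, 5.875, 6.5, 7.125, 7.75, 8.375.
f(4) ≈ 2.8284, f(4.625) ≈ 2.9368, f(5.25) ≈ 3.0414, f(5.875) ≈ 3.1425, f(6.5) ≈ 3.2404, f(7.125) ≈ 3.3354, f(7.75) ≈ 3.4278, f(8.375) ≈ 3.5178.
Sum = Δu · [f(4) + f(4.625) + f(5.25) + ...].
Sum ≈ 15.9191.

15.9191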